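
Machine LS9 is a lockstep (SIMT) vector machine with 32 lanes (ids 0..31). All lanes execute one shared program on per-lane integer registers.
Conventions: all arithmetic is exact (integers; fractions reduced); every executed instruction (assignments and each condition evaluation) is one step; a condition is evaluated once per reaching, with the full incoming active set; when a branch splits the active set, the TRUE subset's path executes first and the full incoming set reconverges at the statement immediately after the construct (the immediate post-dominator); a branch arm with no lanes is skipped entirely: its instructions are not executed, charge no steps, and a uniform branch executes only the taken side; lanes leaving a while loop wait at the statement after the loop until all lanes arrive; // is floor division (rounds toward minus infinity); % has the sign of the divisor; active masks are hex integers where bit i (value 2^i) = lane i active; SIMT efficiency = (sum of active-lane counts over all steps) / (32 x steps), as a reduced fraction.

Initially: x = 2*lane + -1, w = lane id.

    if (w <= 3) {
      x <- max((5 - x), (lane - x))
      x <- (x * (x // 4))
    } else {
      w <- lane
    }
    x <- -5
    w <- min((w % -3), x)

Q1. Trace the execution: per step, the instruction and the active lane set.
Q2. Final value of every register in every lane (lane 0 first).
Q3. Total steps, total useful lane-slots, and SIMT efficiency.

step 0: eval (w <= 3)                0xffffffff
step 1: x <- max((5 - x), (lane - x)) 0x0000000f
step 2: x <- (x * (x // 4))          0x0000000f
step 3: w <- lane                    0xfffffff0
step 4: x <- -5                      0xffffffff
step 5: w <- min((w % -3), x)        0xffffffff

Answer: 6 steps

x: -5,-5,-5,-5,-5,-5,-5,-5,-5,-5,-5,-5,-5,-5,-5,-5,-5,-5,-5,-5,-5,-5,-5,-5,-5,-5,-5,-5,-5,-5,-5,-5
w: -5,-5,-5,-5,-5,-5,-5,-5,-5,-5,-5,-5,-5,-5,-5,-5,-5,-5,-5,-5,-5,-5,-5,-5,-5,-5,-5,-5,-5,-5,-5,-5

steps = 6; useful = 132; efficiency = 132/192 = 11/16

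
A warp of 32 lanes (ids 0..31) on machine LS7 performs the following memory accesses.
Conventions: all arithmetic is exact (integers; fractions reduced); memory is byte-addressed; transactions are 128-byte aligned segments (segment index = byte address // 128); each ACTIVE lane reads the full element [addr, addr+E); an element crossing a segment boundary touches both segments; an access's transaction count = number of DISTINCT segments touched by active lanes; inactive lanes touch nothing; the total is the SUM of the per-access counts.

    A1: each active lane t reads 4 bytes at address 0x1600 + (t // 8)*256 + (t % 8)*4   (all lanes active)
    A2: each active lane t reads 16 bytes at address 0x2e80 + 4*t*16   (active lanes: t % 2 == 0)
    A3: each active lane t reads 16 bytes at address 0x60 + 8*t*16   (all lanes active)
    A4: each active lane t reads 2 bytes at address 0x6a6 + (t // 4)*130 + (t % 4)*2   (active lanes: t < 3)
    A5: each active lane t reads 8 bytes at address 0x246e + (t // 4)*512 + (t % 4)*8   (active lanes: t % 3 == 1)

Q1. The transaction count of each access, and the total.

A1: 4 transactions
A2: 16 transactions
A3: 32 transactions
A4: 1 transaction
A5: 13 transactions

Answer: 4,16,32,1,13; total 66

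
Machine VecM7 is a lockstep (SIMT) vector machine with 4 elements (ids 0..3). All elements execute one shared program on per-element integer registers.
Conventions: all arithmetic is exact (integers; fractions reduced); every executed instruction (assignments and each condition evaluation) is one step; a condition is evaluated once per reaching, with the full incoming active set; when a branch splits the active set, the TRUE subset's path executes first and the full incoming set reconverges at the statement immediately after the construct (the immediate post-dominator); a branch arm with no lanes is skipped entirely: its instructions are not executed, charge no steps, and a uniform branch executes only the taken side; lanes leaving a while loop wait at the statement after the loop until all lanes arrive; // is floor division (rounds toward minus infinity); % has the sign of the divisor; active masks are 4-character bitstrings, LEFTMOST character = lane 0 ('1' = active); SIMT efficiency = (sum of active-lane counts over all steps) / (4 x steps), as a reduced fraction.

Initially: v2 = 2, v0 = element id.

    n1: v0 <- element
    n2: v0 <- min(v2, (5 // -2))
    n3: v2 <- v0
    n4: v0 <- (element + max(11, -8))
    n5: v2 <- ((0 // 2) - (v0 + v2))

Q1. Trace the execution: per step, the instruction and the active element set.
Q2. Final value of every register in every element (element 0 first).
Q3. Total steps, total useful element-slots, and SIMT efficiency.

step 0: v0 <- element                1111
step 1: v0 <- min(v2, (5 // -2))     1111
step 2: v2 <- v0                     1111
step 3: v0 <- (element + max(11, -8)) 1111
step 4: v2 <- ((0 // 2) - (v0 + v2)) 1111

Answer: 5 steps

v2: -8,-9,-10,-11
v0: 11,12,13,14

steps = 5; useful = 20; efficiency = 20/20 = 1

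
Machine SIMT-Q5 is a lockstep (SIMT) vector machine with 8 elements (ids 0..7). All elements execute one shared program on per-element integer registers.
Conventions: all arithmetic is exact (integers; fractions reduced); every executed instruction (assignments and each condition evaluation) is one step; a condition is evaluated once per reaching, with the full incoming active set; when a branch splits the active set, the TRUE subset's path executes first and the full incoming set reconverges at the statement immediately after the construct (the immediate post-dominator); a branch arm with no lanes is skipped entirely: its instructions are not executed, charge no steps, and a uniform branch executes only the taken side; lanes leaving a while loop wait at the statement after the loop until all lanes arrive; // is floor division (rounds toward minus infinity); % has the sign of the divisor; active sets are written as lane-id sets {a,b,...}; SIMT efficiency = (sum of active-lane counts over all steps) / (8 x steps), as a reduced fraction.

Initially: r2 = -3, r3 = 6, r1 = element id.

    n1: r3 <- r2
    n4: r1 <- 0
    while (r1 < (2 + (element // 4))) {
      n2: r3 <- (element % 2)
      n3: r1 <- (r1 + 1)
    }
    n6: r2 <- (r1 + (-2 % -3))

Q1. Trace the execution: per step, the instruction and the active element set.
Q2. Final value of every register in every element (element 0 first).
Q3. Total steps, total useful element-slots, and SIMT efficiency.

step 0: r3 <- r2                     {0,1,2,3,4,5,6,7}
step 1: r1 <- 0                      {0,1,2,3,4,5,6,7}
step 2: eval (r1 < (2 + (element // 4))) {0,1,2,3,4,5,6,7}
step 3: r3 <- (element % 2)          {0,1,2,3,4,5,6,7}
step 4: r1 <- (r1 + 1)               {0,1,2,3,4,5,6,7}
step 5: eval (r1 < (2 + (element // 4))) {0,1,2,3,4,5,6,7}
step 6: r3 <- (element % 2)          {0,1,2,3,4,5,6,7}
step 7: r1 <- (r1 + 1)               {0,1,2,3,4,5,6,7}
step 8: eval (r1 < (2 + (element // 4))) {0,1,2,3,4,5,6,7}
step 9: r3 <- (element % 2)          {4,5,6,7}
step 10: r1 <- (r1 + 1)               {4,5,6,7}
step 11: eval (r1 < (2 + (element // 4))) {4,5,6,7}
step 12: r2 <- (r1 + (-2 % -3))       {0,1,2,3,4,5,6,7}

Answer: 13 steps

r2: 0,0,0,0,1,1,1,1
r3: 0,1,0,1,0,1,0,1
r1: 2,2,2,2,3,3,3,3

steps = 13; useful = 92; efficiency = 92/104 = 23/26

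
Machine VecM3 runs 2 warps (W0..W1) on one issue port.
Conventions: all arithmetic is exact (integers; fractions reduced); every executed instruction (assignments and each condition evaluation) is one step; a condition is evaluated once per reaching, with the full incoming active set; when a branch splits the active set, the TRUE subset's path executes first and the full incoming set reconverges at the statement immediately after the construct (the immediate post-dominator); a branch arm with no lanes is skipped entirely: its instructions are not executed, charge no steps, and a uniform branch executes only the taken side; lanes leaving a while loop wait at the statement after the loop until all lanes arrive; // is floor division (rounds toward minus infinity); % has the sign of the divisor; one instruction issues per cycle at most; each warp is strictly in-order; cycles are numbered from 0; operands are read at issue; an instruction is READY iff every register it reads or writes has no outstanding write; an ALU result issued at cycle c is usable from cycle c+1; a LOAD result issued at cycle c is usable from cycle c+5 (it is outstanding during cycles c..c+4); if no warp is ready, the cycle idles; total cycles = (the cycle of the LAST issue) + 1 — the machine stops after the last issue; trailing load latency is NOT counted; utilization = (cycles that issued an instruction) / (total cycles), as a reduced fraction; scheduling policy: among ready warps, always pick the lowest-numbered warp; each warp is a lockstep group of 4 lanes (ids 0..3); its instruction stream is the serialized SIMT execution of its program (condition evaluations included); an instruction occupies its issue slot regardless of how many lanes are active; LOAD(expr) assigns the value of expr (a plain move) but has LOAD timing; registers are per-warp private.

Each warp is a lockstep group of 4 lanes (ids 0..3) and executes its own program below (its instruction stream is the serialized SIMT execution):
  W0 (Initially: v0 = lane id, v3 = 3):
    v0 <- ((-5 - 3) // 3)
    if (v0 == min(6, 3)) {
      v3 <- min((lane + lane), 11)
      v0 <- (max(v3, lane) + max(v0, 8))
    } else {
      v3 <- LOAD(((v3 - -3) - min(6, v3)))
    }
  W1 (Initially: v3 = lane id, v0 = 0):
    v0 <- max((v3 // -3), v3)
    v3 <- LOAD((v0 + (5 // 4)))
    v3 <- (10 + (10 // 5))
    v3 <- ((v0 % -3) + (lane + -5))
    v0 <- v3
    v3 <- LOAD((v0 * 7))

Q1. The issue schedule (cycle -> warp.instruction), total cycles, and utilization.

cycle 0: W0.I0
cycle 1: W0.I1
cycle 2: W0.I2
cycle 3: W1.I0
cycle 4: W1.I1
cycle 5: idle
cycle 6: idle
cycle 7: idle
cycle 8: idle
cycle 9: W1.I2
cycle 10: W1.I3
cycle 11: W1.I4
cycle 12: W1.I5

Answer: 13 cycles, utilization 9/13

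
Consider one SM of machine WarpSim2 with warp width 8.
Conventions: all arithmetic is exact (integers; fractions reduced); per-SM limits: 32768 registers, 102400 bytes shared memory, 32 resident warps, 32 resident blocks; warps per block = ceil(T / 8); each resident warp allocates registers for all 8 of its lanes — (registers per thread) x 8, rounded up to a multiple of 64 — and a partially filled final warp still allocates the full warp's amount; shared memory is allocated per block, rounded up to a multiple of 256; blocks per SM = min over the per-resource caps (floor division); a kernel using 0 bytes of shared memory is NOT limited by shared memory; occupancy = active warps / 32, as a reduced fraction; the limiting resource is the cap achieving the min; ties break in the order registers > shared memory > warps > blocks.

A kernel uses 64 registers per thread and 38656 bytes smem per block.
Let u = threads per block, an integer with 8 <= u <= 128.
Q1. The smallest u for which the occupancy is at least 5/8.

Answer: u = 73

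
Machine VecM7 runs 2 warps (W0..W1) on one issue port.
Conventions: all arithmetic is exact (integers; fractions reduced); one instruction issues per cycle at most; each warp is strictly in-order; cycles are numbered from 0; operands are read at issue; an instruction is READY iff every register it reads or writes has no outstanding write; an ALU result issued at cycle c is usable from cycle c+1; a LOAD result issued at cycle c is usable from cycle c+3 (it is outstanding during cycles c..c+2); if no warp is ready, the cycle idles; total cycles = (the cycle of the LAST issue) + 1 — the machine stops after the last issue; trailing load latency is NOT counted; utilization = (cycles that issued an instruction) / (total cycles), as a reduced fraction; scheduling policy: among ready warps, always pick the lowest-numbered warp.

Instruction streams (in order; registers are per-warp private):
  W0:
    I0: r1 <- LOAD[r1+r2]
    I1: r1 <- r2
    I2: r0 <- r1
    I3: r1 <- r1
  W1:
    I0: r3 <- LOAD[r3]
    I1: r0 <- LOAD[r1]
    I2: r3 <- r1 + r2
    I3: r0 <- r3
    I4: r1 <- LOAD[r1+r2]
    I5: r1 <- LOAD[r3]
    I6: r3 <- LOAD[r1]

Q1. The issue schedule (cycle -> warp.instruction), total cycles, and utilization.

cycle 0: W0.I0
cycle 1: W1.I0
cycle 2: W1.I1
cycle 3: W0.I1
cycle 4: W0.I2
cycle 5: W0.I3
cycle 6: W1.I2
cycle 7: W1.I3
cycle 8: W1.I4
cycle 9: idle
cycle 10: idle
cycle 11: W1.I5
cycle 12: idle
cycle 13: idle
cycle 14: W1.I6

Answer: 15 cycles, utilization 11/15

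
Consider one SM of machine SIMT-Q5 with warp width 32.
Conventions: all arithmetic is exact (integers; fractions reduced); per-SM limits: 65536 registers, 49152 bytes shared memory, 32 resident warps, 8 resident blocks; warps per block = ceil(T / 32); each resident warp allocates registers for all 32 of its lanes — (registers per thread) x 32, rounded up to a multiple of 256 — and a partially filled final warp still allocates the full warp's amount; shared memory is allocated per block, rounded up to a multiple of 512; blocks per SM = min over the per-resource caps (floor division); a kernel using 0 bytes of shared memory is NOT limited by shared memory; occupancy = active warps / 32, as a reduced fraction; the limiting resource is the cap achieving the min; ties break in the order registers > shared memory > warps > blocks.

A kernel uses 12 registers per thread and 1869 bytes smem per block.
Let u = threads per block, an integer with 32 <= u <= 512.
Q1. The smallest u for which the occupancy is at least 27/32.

Answer: u = 97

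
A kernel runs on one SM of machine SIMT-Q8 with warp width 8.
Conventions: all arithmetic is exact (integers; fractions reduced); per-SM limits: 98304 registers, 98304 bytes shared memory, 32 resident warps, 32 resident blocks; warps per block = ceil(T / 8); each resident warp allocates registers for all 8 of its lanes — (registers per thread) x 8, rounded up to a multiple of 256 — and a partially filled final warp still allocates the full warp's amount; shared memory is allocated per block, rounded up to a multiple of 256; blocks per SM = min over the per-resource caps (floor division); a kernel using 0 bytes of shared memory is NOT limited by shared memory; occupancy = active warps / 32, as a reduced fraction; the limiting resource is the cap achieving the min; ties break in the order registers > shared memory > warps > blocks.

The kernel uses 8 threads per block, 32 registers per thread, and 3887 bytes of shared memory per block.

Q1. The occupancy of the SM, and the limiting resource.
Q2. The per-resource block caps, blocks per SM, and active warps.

Answer: occupancy 3/4, limited by shared memory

registers: 384 blocks
shared memory: 24 blocks
warps: 32 blocks
blocks: 32 blocks

Answer: 24 blocks, 24 active warps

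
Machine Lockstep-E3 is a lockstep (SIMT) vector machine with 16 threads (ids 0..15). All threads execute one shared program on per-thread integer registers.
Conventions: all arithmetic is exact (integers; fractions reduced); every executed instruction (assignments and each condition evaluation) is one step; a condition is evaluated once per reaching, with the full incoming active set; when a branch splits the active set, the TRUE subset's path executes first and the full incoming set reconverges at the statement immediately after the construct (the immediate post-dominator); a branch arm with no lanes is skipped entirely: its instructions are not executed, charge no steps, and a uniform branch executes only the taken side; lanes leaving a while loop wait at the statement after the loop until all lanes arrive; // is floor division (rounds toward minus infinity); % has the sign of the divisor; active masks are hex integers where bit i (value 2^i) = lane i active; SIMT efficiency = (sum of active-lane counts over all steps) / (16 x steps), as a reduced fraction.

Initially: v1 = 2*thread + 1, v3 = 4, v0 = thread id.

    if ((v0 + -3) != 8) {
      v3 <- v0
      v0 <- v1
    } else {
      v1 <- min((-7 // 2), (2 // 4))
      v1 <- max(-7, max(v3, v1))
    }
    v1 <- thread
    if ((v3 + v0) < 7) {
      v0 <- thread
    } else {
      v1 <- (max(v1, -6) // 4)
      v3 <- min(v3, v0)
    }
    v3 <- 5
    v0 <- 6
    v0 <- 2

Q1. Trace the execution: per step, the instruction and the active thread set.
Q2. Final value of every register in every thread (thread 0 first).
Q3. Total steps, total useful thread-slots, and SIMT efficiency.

step 0: eval ((v0 + -3) != 8)        0xffff
step 1: v3 <- v0                     0xf7ff
step 2: v0 <- v1                     0xf7ff
step 3: v1 <- min((-7 // 2), (2 // 4)) 0x0800
step 4: v1 <- max(-7, max(v3, v1))   0x0800
step 5: v1 <- thread                 0xffff
step 6: eval ((v3 + v0) < 7)         0xffff
step 7: v0 <- thread                 0x0003
step 8: v1 <- (max(v1, -6) // 4)     0xfffc
step 9: v3 <- min(v3, v0)            0xfffc
step 10: v3 <- 5                      0xffff
step 11: v0 <- 6                      0xffff
step 12: v0 <- 2                      0xffff

Answer: 13 steps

v1: 0,1,0,0,1,1,1,1,2,2,2,2,3,3,3,3
v3: 5,5,5,5,5,5,5,5,5,5,5,5,5,5,5,5
v0: 2,2,2,2,2,2,2,2,2,2,2,2,2,2,2,2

steps = 13; useful = 158; efficiency = 158/208 = 79/104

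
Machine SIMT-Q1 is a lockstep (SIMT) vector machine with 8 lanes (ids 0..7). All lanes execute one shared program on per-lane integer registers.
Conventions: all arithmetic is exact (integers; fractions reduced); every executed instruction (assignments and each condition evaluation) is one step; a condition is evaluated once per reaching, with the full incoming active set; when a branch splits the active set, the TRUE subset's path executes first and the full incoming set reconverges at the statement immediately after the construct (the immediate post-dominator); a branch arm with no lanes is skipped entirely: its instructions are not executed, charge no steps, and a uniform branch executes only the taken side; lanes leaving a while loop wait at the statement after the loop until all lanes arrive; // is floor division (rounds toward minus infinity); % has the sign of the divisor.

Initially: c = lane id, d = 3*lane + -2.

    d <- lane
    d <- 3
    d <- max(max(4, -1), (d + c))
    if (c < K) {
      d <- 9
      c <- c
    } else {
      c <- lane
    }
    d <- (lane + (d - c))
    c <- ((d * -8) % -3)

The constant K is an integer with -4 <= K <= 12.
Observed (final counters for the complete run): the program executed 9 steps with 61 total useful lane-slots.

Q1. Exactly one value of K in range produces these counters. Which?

Answer: K = 5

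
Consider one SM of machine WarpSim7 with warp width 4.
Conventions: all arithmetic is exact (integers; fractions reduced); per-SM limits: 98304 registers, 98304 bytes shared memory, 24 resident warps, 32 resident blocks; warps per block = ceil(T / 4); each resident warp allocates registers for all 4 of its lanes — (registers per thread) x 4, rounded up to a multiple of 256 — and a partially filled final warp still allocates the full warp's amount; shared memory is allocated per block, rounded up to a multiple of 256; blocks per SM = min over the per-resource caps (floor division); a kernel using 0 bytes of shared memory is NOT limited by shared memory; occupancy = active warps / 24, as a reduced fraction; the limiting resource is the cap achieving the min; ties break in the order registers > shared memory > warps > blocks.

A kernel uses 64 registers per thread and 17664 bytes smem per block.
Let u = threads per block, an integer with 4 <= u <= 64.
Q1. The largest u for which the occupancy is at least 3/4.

Answer: u = 48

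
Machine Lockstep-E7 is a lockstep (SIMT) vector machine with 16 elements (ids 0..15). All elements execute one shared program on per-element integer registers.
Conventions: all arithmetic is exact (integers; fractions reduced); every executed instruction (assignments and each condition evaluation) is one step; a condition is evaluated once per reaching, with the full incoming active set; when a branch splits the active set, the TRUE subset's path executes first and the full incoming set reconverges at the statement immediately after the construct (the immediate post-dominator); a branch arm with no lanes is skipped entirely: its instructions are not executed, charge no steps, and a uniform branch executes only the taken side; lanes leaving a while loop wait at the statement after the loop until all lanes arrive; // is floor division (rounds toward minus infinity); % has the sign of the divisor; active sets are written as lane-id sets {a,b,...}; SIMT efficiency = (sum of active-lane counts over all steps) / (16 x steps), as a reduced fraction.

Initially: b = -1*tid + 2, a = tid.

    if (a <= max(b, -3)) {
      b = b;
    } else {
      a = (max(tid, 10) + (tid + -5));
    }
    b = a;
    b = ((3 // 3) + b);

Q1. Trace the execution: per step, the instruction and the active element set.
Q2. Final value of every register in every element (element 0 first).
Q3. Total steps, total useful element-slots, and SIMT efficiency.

step 0: eval (a <= max(b, -3))       {0,1,2,3,4,5,6,7,8,9,10,11,12,13,14,15}
step 1: b <- b                       {0,1}
step 2: a <- (max(tid, 10) + (tid + -5)) {2,3,4,5,6,7,8,9,10,11,12,13,14,15}
step 3: b <- a                       {0,1,2,3,4,5,6,7,8,9,10,11,12,13,14,15}
step 4: b <- ((3 // 3) + b)          {0,1,2,3,4,5,6,7,8,9,10,11,12,13,14,15}

Answer: 5 steps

b: 1,2,8,9,10,11,12,13,14,15,16,18,20,22,24,26
a: 0,1,7,8,9,10,11,12,13,14,15,17,19,21,23,25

steps = 5; useful = 64; efficiency = 64/80 = 4/5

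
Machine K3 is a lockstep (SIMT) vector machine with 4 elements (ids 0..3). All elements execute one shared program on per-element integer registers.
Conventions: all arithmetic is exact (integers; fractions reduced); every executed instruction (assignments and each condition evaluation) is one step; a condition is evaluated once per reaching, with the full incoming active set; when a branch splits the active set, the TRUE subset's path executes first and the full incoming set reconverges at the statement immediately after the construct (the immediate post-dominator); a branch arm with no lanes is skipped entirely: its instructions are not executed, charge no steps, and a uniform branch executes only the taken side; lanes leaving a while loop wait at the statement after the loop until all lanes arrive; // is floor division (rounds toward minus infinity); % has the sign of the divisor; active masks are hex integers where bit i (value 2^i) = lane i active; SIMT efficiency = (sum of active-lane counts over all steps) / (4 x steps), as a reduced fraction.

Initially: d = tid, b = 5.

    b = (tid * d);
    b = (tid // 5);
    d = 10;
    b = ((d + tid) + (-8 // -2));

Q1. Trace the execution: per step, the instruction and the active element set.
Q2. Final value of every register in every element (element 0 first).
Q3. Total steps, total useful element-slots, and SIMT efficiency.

step 0: b <- (tid * d)               0xf
step 1: b <- (tid // 5)              0xf
step 2: d <- 10                      0xf
step 3: b <- ((d + tid) + (-8 // -2)) 0xf

Answer: 4 steps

d: 10,10,10,10
b: 14,15,16,17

steps = 4; useful = 16; efficiency = 16/16 = 1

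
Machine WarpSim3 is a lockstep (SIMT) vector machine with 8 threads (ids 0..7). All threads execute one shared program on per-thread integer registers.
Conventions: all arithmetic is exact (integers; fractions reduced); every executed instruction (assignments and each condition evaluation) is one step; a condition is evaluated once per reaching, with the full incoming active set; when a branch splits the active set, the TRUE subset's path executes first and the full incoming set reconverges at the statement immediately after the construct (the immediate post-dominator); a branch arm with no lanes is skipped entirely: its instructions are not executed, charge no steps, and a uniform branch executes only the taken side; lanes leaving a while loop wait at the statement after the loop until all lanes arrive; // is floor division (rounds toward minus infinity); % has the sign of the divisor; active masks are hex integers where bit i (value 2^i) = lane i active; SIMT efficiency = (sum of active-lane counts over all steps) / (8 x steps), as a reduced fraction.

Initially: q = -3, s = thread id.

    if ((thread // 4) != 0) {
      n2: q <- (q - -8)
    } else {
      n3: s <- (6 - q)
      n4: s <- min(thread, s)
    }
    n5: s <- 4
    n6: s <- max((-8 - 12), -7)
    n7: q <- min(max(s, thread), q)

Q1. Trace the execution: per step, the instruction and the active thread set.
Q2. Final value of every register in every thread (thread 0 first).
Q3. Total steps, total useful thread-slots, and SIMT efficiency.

step 0: eval ((thread // 4) != 0)    0xff
step 1: q <- (q - -8)                0xf0
step 2: s <- (6 - q)                 0x0f
step 3: s <- min(thread, s)          0x0f
step 4: s <- 4                       0xff
step 5: s <- max((-8 - 12), -7)      0xff
step 6: q <- min(max(s, thread), q)  0xff

Answer: 7 steps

q: -3,-3,-3,-3,4,5,5,5
s: -7,-7,-7,-7,-7,-7,-7,-7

steps = 7; useful = 44; efficiency = 44/56 = 11/14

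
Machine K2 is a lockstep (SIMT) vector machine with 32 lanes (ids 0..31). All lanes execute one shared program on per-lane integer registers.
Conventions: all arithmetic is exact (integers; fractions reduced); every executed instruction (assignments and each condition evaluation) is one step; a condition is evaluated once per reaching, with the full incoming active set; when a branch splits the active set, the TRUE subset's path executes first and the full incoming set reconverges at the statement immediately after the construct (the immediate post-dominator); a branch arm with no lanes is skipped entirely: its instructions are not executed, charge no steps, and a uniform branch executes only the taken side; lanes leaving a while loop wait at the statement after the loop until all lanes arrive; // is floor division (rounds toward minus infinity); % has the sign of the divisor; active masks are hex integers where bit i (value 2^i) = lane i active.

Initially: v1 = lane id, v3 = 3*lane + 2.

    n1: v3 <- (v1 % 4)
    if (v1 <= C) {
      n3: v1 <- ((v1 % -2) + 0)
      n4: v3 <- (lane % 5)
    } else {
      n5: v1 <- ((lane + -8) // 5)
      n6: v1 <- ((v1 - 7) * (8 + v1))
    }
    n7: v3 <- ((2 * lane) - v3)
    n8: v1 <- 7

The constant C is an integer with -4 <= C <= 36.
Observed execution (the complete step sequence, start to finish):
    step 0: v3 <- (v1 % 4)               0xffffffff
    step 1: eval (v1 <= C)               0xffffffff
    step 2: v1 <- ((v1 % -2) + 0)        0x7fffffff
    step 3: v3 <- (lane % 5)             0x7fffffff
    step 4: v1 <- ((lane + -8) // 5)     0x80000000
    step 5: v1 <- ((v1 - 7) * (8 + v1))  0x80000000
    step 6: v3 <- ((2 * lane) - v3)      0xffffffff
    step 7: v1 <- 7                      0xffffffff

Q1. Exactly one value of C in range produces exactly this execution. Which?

Answer: C = 30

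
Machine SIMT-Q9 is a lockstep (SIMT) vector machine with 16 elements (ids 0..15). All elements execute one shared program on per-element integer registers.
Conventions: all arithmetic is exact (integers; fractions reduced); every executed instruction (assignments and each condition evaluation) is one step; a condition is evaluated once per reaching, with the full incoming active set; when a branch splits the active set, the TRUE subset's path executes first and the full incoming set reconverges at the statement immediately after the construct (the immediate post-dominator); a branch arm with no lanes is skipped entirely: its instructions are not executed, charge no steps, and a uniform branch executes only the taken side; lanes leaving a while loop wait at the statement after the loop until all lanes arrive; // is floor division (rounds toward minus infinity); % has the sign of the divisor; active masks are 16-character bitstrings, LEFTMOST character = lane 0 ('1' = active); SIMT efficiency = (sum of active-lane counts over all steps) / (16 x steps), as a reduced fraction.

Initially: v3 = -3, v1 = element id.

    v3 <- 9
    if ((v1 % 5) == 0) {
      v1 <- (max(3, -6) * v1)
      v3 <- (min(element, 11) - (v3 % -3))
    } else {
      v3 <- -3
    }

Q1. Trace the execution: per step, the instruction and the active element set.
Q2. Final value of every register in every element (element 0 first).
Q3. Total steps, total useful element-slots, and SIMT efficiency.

step 0: v3 <- 9                      1111111111111111
step 1: eval ((v1 % 5) == 0)         1111111111111111
step 2: v1 <- (max(3, -6) * v1)      1000010000100001
step 3: v3 <- (min(element, 11) - (v3 % -3)) 1000010000100001
step 4: v3 <- -3                     0111101111011110

Answer: 5 steps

v3: 0,-3,-3,-3,-3,5,-3,-3,-3,-3,10,-3,-3,-3,-3,11
v1: 0,1,2,3,4,15,6,7,8,9,30,11,12,13,14,45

steps = 5; useful = 52; efficiency = 52/80 = 13/20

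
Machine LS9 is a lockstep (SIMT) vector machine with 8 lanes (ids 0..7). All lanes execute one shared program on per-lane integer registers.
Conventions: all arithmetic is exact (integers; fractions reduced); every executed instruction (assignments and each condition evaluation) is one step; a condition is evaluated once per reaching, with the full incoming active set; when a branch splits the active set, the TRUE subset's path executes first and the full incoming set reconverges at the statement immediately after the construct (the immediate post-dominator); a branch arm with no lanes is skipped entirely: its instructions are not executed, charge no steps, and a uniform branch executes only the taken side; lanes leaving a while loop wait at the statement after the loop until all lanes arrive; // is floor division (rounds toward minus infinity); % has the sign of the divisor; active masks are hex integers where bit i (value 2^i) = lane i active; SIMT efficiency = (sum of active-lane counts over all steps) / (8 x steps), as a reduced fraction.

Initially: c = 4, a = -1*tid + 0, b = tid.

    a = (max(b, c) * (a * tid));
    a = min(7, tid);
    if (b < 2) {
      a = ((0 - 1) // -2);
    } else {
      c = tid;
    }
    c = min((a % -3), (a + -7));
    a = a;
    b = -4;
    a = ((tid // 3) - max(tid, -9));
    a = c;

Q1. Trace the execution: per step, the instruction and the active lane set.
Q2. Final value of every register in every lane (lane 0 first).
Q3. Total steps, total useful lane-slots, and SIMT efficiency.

step 0: a <- (max(b, c) * (a * tid)) 0xff
step 1: a <- min(7, tid)             0xff
step 2: eval (b < 2)                 0xff
step 3: a <- ((0 - 1) // -2)         0x03
step 4: c <- tid                     0xfc
step 5: c <- min((a % -3), (a + -7)) 0xff
step 6: a <- a                       0xff
step 7: b <- -4                      0xff
step 8: a <- ((tid // 3) - max(tid, -9)) 0xff
step 9: a <- c                       0xff

Answer: 10 steps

c: -7,-7,-5,-4,-3,-2,-1,-2
a: -7,-7,-5,-4,-3,-2,-1,-2
b: -4,-4,-4,-4,-4,-4,-4,-4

steps = 10; useful = 72; efficiency = 72/80 = 9/10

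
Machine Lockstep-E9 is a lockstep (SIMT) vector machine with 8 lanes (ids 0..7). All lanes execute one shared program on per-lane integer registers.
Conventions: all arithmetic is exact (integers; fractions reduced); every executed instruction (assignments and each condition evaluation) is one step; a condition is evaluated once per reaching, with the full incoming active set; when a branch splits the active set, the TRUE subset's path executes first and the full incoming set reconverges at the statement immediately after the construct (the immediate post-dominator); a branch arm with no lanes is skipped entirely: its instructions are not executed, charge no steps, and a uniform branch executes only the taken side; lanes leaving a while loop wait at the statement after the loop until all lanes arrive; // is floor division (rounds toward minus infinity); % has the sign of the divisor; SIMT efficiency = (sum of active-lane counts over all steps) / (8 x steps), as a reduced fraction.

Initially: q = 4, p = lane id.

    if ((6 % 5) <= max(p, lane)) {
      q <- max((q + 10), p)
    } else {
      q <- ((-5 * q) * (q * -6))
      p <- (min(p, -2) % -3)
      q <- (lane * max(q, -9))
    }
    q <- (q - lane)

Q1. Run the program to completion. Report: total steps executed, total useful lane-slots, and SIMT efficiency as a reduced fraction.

Answer: 6 steps, 26 useful, 13/24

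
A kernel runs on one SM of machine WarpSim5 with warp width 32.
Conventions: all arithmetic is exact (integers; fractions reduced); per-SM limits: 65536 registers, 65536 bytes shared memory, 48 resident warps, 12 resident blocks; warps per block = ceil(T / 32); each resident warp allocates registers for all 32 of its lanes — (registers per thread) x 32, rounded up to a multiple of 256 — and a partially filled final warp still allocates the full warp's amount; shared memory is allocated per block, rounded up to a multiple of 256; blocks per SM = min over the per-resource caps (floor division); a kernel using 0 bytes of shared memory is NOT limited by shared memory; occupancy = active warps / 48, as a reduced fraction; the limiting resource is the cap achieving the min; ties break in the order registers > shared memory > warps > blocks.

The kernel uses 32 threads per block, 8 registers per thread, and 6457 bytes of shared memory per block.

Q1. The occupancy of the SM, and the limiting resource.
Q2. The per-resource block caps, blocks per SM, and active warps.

Answer: occupancy 3/16, limited by shared memory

registers: 256 blocks
shared memory: 9 blocks
warps: 48 blocks
blocks: 12 blocks

Answer: 9 blocks, 9 active warps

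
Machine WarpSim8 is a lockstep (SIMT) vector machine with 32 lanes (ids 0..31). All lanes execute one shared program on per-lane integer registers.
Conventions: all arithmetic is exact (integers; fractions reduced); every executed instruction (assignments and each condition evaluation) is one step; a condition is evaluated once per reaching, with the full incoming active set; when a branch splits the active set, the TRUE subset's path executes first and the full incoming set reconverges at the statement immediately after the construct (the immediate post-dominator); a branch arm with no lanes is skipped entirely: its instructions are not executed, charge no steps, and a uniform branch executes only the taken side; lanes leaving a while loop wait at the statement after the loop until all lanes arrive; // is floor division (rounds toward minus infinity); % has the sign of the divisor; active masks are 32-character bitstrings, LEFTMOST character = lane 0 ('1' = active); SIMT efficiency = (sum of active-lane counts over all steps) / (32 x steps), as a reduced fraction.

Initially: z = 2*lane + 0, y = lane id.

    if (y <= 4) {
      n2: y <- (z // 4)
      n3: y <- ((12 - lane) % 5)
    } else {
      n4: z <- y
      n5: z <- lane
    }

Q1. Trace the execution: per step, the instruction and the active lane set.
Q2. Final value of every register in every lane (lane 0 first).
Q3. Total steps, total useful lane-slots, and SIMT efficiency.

step 0: eval (y <= 4)                11111111111111111111111111111111
step 1: y <- (z // 4)                11111000000000000000000000000000
step 2: y <- ((12 - lane) % 5)       11111000000000000000000000000000
step 3: z <- y                       00000111111111111111111111111111
step 4: z <- lane                    00000111111111111111111111111111

Answer: 5 steps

z: 0,2,4,6,8,5,6,7,8,9,10,11,12,13,14,15,16,17,18,19,20,21,22,23,24,25,26,27,28,29,30,31
y: 2,1,0,4,3,5,6,7,8,9,10,11,12,13,14,15,16,17,18,19,20,21,22,23,24,25,26,27,28,29,30,31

steps = 5; useful = 96; efficiency = 96/160 = 3/5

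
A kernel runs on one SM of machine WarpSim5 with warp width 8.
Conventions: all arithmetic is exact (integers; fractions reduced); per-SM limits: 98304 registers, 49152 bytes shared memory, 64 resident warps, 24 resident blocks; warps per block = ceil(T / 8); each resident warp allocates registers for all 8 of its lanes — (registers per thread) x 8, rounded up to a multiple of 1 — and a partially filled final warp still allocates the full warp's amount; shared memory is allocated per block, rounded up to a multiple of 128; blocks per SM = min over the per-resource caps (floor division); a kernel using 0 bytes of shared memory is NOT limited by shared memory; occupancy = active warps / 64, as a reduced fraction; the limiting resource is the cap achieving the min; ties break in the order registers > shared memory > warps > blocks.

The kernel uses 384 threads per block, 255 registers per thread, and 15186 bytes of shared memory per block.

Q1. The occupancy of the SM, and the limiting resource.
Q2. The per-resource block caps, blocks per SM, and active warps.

Answer: occupancy 3/4, limited by registers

registers: 1 block
shared memory: 3 blocks
warps: 1 block
blocks: 24 blocks

Answer: 1 block, 48 active warps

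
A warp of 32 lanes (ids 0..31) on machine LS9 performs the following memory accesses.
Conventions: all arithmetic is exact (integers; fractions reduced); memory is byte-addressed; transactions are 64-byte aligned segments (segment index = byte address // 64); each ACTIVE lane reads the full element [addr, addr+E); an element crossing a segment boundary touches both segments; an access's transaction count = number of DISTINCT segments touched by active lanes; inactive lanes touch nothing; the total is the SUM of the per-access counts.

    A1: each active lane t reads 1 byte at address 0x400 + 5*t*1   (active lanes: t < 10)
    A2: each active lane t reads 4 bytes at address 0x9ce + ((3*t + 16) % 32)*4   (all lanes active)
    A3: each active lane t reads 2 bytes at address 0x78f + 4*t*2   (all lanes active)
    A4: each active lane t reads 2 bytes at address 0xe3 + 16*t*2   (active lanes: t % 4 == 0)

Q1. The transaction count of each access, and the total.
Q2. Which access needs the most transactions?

A1: 1 transaction
A2: 3 transactions
A3: 5 transactions
A4: 8 transactions

Answer: 1,3,5,8; total 17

Answer: A4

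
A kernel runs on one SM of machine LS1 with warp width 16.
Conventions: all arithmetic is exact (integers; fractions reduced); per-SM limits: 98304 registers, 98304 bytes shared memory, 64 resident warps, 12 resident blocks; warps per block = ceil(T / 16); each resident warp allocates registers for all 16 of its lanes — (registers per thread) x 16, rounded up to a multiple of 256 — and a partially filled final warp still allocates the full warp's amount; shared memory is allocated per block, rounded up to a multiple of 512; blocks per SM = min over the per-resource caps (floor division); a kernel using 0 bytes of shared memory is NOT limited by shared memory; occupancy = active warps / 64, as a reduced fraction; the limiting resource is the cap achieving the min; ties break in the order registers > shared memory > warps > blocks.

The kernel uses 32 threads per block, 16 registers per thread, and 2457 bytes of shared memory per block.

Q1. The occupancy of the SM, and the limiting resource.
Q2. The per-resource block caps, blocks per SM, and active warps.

Answer: occupancy 3/8, limited by blocks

registers: 192 blocks
shared memory: 38 blocks
warps: 32 blocks
blocks: 12 blocks

Answer: 12 blocks, 24 active warps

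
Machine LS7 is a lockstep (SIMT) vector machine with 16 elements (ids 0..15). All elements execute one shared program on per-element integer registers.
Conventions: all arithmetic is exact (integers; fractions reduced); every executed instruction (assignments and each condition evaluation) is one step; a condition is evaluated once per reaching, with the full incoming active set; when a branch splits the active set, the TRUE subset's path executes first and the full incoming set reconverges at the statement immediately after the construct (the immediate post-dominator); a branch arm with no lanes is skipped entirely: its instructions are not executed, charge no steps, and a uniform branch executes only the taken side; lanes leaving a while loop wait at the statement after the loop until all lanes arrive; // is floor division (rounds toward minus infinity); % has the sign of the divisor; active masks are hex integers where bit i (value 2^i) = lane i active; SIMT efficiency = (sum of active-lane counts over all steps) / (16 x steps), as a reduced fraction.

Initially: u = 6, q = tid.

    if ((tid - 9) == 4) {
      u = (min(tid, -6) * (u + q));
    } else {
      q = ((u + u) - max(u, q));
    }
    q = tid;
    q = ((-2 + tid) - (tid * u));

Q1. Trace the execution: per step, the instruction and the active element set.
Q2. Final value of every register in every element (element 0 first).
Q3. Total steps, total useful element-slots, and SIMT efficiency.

step 0: eval ((tid - 9) == 4)        0xffff
step 1: u <- (min(tid, -6) * (u + q)) 0x2000
step 2: q <- ((u + u) - max(u, q))   0xdfff
step 3: q <- tid                     0xffff
step 4: q <- ((-2 + tid) - (tid * u)) 0xffff

Answer: 5 steps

u: 6,6,6,6,6,6,6,6,6,6,6,6,6,-114,6,6
q: -2,-7,-12,-17,-22,-27,-32,-37,-42,-47,-52,-57,-62,1493,-72,-77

steps = 5; useful = 64; efficiency = 64/80 = 4/5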